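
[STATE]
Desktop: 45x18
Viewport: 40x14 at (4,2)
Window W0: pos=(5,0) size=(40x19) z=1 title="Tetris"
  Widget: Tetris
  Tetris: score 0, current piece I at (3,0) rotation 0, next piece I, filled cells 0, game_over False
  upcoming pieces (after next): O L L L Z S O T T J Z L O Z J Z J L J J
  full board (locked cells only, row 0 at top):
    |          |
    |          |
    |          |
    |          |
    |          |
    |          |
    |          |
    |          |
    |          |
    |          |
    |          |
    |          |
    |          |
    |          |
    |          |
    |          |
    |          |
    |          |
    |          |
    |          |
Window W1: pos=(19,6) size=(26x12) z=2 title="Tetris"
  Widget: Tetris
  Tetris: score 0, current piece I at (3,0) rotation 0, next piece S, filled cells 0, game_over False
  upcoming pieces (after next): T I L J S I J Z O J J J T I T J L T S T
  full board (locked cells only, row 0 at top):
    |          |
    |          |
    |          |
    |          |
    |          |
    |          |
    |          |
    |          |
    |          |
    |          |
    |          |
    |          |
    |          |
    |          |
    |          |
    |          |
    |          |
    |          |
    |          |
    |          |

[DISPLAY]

 ┠──────────────────────────────────────
 ┃          │Next:                      
 ┃          │████                       
 ┃          │                           
 ┃          │  ┏━━━━━━━━━━━━━━━━━━━━━━━━
 ┃          │  ┃ Tetris                 
 ┃          │  ┠────────────────────────
 ┃          │Sc┃          │Next:        
 ┃          │0 ┃          │ ░░          
 ┃          │  ┃          │░░           
 ┃          │  ┃          │             
 ┃          │  ┃          │             
 ┃          │  ┃          │             
 ┃          │  ┃          │Score:       


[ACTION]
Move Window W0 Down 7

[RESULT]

 ┃          │Next:                      
 ┃          │████                       
 ┃          │                           
 ┃          │                           
 ┃          │  ┏━━━━━━━━━━━━━━━━━━━━━━━━
 ┃          │  ┃ Tetris                 
 ┃          │Sc┠────────────────────────
 ┃          │0 ┃          │Next:        
 ┃          │  ┃          │ ░░          
 ┃          │  ┃          │░░           
 ┃          │  ┃          │             
 ┃          │  ┃          │             
 ┃          │  ┃          │             
 ┃          │  ┃          │Score:       


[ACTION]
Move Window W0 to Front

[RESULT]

 ┃          │Next:                      
 ┃          │████                       
 ┃          │                           
 ┃          │                           
 ┃          │                           
 ┃          │                           
 ┃          │Score:                     
 ┃          │0                          
 ┃          │                           
 ┃          │                           
 ┃          │                           
 ┃          │                           
 ┃          │                           
 ┃          │                           


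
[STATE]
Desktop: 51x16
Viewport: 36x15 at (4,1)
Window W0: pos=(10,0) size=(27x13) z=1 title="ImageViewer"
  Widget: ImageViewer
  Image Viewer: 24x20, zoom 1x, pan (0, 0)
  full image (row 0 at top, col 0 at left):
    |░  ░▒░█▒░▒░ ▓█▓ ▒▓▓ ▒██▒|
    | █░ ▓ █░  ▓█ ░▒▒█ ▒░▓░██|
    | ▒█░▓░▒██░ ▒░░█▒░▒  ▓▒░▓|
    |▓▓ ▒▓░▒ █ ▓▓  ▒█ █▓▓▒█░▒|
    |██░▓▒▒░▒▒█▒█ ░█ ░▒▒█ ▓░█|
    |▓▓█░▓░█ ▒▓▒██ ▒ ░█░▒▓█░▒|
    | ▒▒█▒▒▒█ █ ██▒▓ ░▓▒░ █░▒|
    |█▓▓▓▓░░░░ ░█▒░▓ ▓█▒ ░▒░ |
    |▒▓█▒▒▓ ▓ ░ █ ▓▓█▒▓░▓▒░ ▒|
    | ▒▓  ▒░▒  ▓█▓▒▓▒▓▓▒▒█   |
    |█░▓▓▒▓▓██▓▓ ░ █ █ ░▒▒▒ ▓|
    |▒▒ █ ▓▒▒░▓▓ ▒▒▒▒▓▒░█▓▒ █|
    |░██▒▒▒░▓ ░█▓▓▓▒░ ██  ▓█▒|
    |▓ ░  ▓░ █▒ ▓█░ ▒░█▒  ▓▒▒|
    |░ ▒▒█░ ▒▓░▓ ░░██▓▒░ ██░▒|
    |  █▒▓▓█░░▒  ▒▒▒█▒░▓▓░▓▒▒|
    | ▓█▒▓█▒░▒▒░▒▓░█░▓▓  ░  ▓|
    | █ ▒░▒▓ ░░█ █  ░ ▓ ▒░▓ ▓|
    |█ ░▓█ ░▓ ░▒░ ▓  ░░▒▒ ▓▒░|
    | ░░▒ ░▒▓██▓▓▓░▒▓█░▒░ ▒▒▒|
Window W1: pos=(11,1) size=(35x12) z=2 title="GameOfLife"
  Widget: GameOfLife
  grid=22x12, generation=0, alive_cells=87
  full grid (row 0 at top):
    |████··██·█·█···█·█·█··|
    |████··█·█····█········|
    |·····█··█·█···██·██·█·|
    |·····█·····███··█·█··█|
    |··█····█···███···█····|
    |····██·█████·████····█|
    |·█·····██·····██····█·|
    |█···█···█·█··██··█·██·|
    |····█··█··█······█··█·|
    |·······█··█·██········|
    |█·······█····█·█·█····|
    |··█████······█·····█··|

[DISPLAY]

      ┃┏━━━━━━━━━━━━━━━━━━━━━━━━━━━━
      ┠┃ GameOfLife                 
      ┃┠────────────────────────────
      ┃┃Gen: 0                      
      ┃┃·····█··█·█···██·██·█·      
      ┃┃·····█·····███··█·█··█      
      ┃┃··█····█···███···█····      
      ┃┃····██·█████·████····█      
      ┃┃·█·····██·····██····█·      
      ┃┃█···█···█·█··██··█·██·      
      ┃┃····█··█··█······█··█·      
      ┗┗━━━━━━━━━━━━━━━━━━━━━━━━━━━━
                                    
                                    
                                    


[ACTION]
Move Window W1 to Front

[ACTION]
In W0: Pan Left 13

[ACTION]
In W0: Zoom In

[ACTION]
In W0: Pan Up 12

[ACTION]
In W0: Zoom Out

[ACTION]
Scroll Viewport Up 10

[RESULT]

      ┏━━━━━━━━━━━━━━━━━━━━━━━━━┓   
      ┃┏━━━━━━━━━━━━━━━━━━━━━━━━━━━━
      ┠┃ GameOfLife                 
      ┃┠────────────────────────────
      ┃┃Gen: 0                      
      ┃┃·····█··█·█···██·██·█·      
      ┃┃·····█·····███··█·█··█      
      ┃┃··█····█···███···█····      
      ┃┃····██·█████·████····█      
      ┃┃·█·····██·····██····█·      
      ┃┃█···█···█·█··██··█·██·      
      ┃┃····█··█··█······█··█·      
      ┗┗━━━━━━━━━━━━━━━━━━━━━━━━━━━━
                                    
                                    


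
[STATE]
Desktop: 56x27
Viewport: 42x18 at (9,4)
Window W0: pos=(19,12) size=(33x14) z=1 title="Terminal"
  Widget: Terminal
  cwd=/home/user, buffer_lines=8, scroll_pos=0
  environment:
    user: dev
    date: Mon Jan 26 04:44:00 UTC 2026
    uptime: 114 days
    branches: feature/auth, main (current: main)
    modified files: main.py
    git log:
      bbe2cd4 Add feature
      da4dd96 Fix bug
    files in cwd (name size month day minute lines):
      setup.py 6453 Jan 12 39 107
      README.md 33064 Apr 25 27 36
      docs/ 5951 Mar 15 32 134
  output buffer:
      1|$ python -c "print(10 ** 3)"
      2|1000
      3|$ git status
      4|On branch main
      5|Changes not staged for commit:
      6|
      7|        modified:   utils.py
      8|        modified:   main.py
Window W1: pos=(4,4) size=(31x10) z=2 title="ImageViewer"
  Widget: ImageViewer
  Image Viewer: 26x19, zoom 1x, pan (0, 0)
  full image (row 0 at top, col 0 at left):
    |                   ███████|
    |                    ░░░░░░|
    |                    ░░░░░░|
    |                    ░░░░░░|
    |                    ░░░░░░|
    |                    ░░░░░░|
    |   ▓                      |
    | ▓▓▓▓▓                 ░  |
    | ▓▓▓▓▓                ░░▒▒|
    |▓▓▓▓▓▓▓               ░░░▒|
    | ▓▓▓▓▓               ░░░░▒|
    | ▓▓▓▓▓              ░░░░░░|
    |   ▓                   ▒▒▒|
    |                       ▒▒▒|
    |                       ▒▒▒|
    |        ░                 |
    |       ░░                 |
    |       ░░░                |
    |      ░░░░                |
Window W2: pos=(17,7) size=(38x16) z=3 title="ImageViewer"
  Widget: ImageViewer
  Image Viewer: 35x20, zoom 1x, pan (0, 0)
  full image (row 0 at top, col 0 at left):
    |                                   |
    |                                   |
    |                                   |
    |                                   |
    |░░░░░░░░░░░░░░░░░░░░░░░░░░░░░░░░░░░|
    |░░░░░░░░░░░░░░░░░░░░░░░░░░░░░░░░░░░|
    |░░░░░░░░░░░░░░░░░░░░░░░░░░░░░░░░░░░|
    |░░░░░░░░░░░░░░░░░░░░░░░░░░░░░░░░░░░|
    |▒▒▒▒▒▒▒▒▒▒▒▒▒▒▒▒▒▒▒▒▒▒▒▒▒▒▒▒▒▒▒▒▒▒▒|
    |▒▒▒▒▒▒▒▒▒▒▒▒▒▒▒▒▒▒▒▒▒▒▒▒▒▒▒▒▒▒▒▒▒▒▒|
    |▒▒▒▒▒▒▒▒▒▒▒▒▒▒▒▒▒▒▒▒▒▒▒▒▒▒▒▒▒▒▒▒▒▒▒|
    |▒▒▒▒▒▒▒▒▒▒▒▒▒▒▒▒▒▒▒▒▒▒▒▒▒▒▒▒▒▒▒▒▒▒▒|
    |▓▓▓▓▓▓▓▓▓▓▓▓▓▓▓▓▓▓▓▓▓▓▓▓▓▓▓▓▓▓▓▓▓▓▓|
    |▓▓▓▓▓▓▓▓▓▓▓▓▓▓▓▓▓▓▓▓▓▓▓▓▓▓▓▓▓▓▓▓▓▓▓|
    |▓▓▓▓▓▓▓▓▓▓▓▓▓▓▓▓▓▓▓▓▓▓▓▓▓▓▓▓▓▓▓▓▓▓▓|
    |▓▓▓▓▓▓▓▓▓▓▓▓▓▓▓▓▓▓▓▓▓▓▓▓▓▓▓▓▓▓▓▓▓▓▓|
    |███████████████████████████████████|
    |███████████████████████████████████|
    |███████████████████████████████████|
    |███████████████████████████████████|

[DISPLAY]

━━━━━━━━━━━━━━━━━━━━━━━━━┓                
geViewer                 ┃                
─────────────────────────┨                
        ┏━━━━━━━━━━━━━━━━━━━━━━━━━━━━━━━━━
        ┃ ImageViewer                     
        ┠─────────────────────────────────
        ┃                                 
        ┃                                 
        ┃                                 
━━━━━━━━┃                                 
        ┃░░░░░░░░░░░░░░░░░░░░░░░░░░░░░░░░░
        ┃░░░░░░░░░░░░░░░░░░░░░░░░░░░░░░░░░
        ┃░░░░░░░░░░░░░░░░░░░░░░░░░░░░░░░░░
        ┃░░░░░░░░░░░░░░░░░░░░░░░░░░░░░░░░░
        ┃▒▒▒▒▒▒▒▒▒▒▒▒▒▒▒▒▒▒▒▒▒▒▒▒▒▒▒▒▒▒▒▒▒
        ┃▒▒▒▒▒▒▒▒▒▒▒▒▒▒▒▒▒▒▒▒▒▒▒▒▒▒▒▒▒▒▒▒▒
        ┃▒▒▒▒▒▒▒▒▒▒▒▒▒▒▒▒▒▒▒▒▒▒▒▒▒▒▒▒▒▒▒▒▒
        ┃▒▒▒▒▒▒▒▒▒▒▒▒▒▒▒▒▒▒▒▒▒▒▒▒▒▒▒▒▒▒▒▒▒


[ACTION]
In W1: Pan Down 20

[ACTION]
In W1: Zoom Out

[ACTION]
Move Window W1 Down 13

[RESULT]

                                          
                                          
                                          
        ┏━━━━━━━━━━━━━━━━━━━━━━━━━━━━━━━━━
        ┃ ImageViewer                     
        ┠─────────────────────────────────
        ┃                                 
        ┃                                 
        ┃                                 
        ┃                                 
        ┃░░░░░░░░░░░░░░░░░░░░░░░░░░░░░░░░░
        ┃░░░░░░░░░░░░░░░░░░░░░░░░░░░░░░░░░
        ┃░░░░░░░░░░░░░░░░░░░░░░░░░░░░░░░░░
━━━━━━━━┃░░░░░░░░░░░░░░░░░░░░░░░░░░░░░░░░░
geViewer┃▒▒▒▒▒▒▒▒▒▒▒▒▒▒▒▒▒▒▒▒▒▒▒▒▒▒▒▒▒▒▒▒▒
────────┃▒▒▒▒▒▒▒▒▒▒▒▒▒▒▒▒▒▒▒▒▒▒▒▒▒▒▒▒▒▒▒▒▒
        ┃▒▒▒▒▒▒▒▒▒▒▒▒▒▒▒▒▒▒▒▒▒▒▒▒▒▒▒▒▒▒▒▒▒
        ┃▒▒▒▒▒▒▒▒▒▒▒▒▒▒▒▒▒▒▒▒▒▒▒▒▒▒▒▒▒▒▒▒▒


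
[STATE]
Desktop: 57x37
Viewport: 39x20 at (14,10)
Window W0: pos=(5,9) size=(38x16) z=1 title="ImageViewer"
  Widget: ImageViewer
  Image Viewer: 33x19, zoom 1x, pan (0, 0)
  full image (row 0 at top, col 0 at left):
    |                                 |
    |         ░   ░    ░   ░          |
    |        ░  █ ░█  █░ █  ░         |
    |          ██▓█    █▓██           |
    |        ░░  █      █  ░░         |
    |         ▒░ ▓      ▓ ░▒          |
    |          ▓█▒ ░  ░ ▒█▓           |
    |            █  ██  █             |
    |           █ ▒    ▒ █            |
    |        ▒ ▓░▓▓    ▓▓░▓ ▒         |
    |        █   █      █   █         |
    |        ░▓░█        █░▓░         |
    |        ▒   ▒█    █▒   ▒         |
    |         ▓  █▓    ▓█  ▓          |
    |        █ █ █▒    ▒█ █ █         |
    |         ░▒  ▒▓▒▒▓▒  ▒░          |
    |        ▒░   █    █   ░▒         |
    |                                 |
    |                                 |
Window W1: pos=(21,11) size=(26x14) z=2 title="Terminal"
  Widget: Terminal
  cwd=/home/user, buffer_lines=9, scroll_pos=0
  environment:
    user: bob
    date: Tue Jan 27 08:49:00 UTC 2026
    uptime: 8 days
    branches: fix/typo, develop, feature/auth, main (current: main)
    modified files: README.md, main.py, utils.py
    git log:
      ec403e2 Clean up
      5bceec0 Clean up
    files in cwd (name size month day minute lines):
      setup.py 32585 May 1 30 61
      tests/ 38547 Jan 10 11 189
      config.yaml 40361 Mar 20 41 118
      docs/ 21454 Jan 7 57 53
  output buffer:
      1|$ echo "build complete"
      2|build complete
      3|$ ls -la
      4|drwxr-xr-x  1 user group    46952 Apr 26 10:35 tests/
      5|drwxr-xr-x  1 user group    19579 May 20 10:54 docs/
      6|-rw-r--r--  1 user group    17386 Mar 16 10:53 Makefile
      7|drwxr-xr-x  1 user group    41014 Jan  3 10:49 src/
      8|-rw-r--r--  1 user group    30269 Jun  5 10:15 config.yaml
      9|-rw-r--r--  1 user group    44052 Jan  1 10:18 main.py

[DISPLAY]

ewer                        ┃          
───────┏━━━━━━━━━━━━━━━━━━━━━━━━┓      
       ┃ Terminal               ┃      
 ░   ░ ┠────────────────────────┨      
░  █ ░█┃$ echo "build complete" ┃      
  ██▓█ ┃build complete          ┃      
░░  █  ┃$ ls -la                ┃      
 ▒░ ▓  ┃drwxr-xr-x  1 user group┃      
  ▓█▒ ░┃drwxr-xr-x  1 user group┃      
    █  ┃-rw-r--r--  1 user group┃      
   █ ▒ ┃drwxr-xr-x  1 user group┃      
▒ ▓░▓▓ ┃-rw-r--r--  1 user group┃      
█   █  ┃-rw-r--r--  1 user group┃      
░▓░█   ┃$ █                     ┃      
━━━━━━━┗━━━━━━━━━━━━━━━━━━━━━━━━┛      
                                       
                                       
                                       
                                       
                                       


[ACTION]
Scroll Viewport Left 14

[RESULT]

     ┃ ImageViewer                     
     ┠───────────────┏━━━━━━━━━━━━━━━━━
     ┃               ┃ Terminal        
     ┃         ░   ░ ┠─────────────────
     ┃        ░  █ ░█┃$ echo "build com
     ┃          ██▓█ ┃build complete   
     ┃        ░░  █  ┃$ ls -la         
     ┃         ▒░ ▓  ┃drwxr-xr-x  1 use
     ┃          ▓█▒ ░┃drwxr-xr-x  1 use
     ┃            █  ┃-rw-r--r--  1 use
     ┃           █ ▒ ┃drwxr-xr-x  1 use
     ┃        ▒ ▓░▓▓ ┃-rw-r--r--  1 use
     ┃        █   █  ┃-rw-r--r--  1 use
     ┃        ░▓░█   ┃$ █              
     ┗━━━━━━━━━━━━━━━┗━━━━━━━━━━━━━━━━━
                                       
                                       
                                       
                                       
                                       


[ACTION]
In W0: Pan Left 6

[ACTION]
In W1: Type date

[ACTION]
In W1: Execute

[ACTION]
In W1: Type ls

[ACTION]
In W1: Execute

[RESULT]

     ┃ ImageViewer                     
     ┠───────────────┏━━━━━━━━━━━━━━━━━
     ┃               ┃ Terminal        
     ┃         ░   ░ ┠─────────────────
     ┃        ░  █ ░█┃drwxr-xr-x  1 use
     ┃          ██▓█ ┃-rw-r--r--  1 use
     ┃        ░░  █  ┃drwxr-xr-x  1 use
     ┃         ▒░ ▓  ┃-rw-r--r--  1 use
     ┃          ▓█▒ ░┃-rw-r--r--  1 use
     ┃            █  ┃$ date           
     ┃           █ ▒ ┃Tue Jan 27 08:49:
     ┃        ▒ ▓░▓▓ ┃$ ls             
     ┃        █   █  ┃setup.py  tests/ 
     ┃        ░▓░█   ┃$ █              
     ┗━━━━━━━━━━━━━━━┗━━━━━━━━━━━━━━━━━
                                       
                                       
                                       
                                       
                                       


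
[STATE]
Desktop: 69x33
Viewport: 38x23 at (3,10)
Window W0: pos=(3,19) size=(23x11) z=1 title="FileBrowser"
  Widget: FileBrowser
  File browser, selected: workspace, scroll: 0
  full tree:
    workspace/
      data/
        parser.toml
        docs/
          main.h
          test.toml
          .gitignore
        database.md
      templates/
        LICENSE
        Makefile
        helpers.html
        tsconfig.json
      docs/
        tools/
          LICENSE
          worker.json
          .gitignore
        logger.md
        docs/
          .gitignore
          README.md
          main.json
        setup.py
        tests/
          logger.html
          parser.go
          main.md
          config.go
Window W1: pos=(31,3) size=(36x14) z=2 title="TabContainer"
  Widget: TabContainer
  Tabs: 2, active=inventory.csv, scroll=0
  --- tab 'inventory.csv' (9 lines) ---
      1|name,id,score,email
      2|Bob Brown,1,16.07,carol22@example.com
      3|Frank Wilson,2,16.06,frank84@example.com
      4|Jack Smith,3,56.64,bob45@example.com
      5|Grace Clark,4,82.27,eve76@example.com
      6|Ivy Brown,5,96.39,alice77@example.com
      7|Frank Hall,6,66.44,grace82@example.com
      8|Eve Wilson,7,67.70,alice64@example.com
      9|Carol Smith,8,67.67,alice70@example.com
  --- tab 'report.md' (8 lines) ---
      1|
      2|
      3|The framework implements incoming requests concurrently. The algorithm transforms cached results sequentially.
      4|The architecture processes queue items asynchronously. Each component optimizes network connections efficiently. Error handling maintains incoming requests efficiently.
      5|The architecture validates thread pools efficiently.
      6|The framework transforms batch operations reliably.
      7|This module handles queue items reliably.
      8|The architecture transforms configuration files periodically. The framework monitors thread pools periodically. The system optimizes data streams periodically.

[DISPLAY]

                            ┃Frank Wil
                            ┃Jack Smit
                            ┃Grace Cla
                            ┃Ivy Brown
                            ┃Frank Hal
                            ┃Eve Wilso
                            ┗━━━━━━━━━
                                      
                                      
┏━━━━━━━━━━━━━━━━━━━━━┓               
┃ FileBrowser         ┃               
┠─────────────────────┨               
┃> [-] workspace/     ┃               
┃    [+] data/        ┃               
┃    [+] templates/   ┃               
┃    [+] docs/        ┃               
┃                     ┃               
┃                     ┃               
┃                     ┃               
┗━━━━━━━━━━━━━━━━━━━━━┛               
                                      
                                      
                                      


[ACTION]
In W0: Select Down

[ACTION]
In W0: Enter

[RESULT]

                            ┃Frank Wil
                            ┃Jack Smit
                            ┃Grace Cla
                            ┃Ivy Brown
                            ┃Frank Hal
                            ┃Eve Wilso
                            ┗━━━━━━━━━
                                      
                                      
┏━━━━━━━━━━━━━━━━━━━━━┓               
┃ FileBrowser         ┃               
┠─────────────────────┨               
┃  [-] workspace/     ┃               
┃  > [-] data/        ┃               
┃      parser.toml    ┃               
┃      [+] docs/      ┃               
┃      database.md    ┃               
┃    [+] templates/   ┃               
┃    [+] docs/        ┃               
┗━━━━━━━━━━━━━━━━━━━━━┛               
                                      
                                      
                                      


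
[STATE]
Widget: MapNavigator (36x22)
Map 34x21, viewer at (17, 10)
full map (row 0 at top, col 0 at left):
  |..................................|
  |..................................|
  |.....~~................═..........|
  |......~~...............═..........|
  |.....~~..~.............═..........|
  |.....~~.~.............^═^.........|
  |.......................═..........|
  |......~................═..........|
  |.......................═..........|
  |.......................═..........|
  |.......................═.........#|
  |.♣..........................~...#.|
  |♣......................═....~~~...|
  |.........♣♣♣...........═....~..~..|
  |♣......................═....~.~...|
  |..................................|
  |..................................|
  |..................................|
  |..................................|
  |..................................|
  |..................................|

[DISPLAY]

                                    
 .................................. 
 .................................. 
 .....~~................═.......... 
 ......~~...............═.......... 
 .....~~..~.............═.......... 
 .....~~.~.............^═^......... 
 .......................═.......... 
 ......~................═.......... 
 .......................═.......... 
 .......................═.......... 
 .................@.....═.........# 
 .♣..........................~...#. 
 ♣......................═....~~~... 
 .........♣♣♣...........═....~..~.. 
 ♣......................═....~.~... 
 .................................. 
 .................................. 
 .................................. 
 .................................. 
 .................................. 
 .................................. 


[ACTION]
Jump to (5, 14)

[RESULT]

             ......~~...............
             .....~~..~.............
             .....~~.~.............^
             .......................
             ......~................
             .......................
             .......................
             .......................
             .♣.....................
             ♣......................
             .........♣♣♣...........
             ♣....@.................
             .......................
             .......................
             .......................
             .......................
             .......................
             .......................
                                    
                                    
                                    
                                    


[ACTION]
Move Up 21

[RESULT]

                                    
                                    
                                    
                                    
                                    
                                    
                                    
                                    
                                    
                                    
                                    
             .....@.................
             .......................
             .....~~................
             ......~~...............
             .....~~..~.............
             .....~~.~.............^
             .......................
             ......~................
             .......................
             .......................
             .......................


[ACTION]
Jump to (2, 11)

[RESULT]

                ....................
                ....................
                .....~~.............
                ......~~............
                .....~~..~..........
                .....~~.~...........
                ....................
                ......~.............
                ....................
                ....................
                ....................
                .♣@.................
                ♣...................
                .........♣♣♣........
                ♣...................
                ....................
                ....................
                ....................
                ....................
                ....................
                ....................
                                    


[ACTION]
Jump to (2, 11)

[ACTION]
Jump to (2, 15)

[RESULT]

                .....~~..~..........
                .....~~.~...........
                ....................
                ......~.............
                ....................
                ....................
                ....................
                .♣..................
                ♣...................
                .........♣♣♣........
                ♣...................
                ..@.................
                ....................
                ....................
                ....................
                ....................
                ....................
                                    
                                    
                                    
                                    
                                    


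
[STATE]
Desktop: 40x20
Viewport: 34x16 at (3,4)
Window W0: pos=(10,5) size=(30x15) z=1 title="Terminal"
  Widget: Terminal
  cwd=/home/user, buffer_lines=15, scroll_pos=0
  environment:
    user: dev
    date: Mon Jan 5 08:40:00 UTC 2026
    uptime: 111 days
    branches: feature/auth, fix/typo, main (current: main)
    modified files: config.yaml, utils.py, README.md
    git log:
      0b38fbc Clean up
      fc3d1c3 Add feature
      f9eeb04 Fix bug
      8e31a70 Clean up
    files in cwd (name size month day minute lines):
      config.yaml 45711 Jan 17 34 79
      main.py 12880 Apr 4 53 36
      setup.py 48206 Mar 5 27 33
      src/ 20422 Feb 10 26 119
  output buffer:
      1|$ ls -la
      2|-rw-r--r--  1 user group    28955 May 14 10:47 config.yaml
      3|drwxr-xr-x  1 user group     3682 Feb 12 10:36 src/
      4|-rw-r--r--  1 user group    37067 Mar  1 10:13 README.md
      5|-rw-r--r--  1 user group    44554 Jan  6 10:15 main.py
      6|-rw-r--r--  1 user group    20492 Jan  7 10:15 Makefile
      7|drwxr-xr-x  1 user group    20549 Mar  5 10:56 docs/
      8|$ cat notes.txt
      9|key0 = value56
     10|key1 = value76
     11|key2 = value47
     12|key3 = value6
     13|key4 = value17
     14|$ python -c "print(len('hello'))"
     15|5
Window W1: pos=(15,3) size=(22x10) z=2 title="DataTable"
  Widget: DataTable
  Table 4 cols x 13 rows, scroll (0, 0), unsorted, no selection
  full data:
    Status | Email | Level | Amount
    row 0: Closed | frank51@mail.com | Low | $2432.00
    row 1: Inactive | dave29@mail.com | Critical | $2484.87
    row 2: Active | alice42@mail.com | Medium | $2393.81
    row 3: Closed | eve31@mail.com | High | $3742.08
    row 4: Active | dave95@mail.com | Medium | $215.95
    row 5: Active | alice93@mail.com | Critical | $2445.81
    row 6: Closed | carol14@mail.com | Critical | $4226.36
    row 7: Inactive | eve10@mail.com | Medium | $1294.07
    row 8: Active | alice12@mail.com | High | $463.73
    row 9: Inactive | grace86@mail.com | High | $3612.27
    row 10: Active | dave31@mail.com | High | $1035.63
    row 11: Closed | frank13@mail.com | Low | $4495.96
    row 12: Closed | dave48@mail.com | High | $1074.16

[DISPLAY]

            ┃ DataTable          ┃
       ┏━━━━┠────────────────────┨
       ┃ Ter┃Status  │Email      ┃
       ┠────┃────────┼───────────┃
       ┃$ ls┃Closed  │frank51@mai┃
       ┃-rw-┃Inactive│dave29@mail┃
       ┃drwx┃Active  │alice42@mai┃
       ┃-rw-┃Closed  │eve31@mail.┃
       ┃-rw-┗━━━━━━━━━━━━━━━━━━━━┛
       ┃-rw-r--r--  1 user group  
       ┃drwxr-xr-x  1 user group  
       ┃$ cat notes.txt           
       ┃key0 = value56            
       ┃key1 = value76            
       ┃key2 = value47            
       ┗━━━━━━━━━━━━━━━━━━━━━━━━━━


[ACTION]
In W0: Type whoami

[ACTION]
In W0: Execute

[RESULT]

            ┃ DataTable          ┃
       ┏━━━━┠────────────────────┨
       ┃ Ter┃Status  │Email      ┃
       ┠────┃────────┼───────────┃
       ┃$ ca┃Closed  │frank51@mai┃
       ┃key0┃Inactive│dave29@mail┃
       ┃key1┃Active  │alice42@mai┃
       ┃key2┃Closed  │eve31@mail.┃
       ┃key3┗━━━━━━━━━━━━━━━━━━━━┛
       ┃key4 = value17            
       ┃$ python -c "print(len('he
       ┃5                         
       ┃$ whoami                  
       ┃dev                       
       ┃$ █                       
       ┗━━━━━━━━━━━━━━━━━━━━━━━━━━


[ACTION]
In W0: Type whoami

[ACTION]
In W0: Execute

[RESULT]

            ┃ DataTable          ┃
       ┏━━━━┠────────────────────┨
       ┃ Ter┃Status  │Email      ┃
       ┠────┃────────┼───────────┃
       ┃key1┃Closed  │frank51@mai┃
       ┃key2┃Inactive│dave29@mail┃
       ┃key3┃Active  │alice42@mai┃
       ┃key4┃Closed  │eve31@mail.┃
       ┃$ py┗━━━━━━━━━━━━━━━━━━━━┛
       ┃5                         
       ┃$ whoami                  
       ┃dev                       
       ┃$ whoami                  
       ┃dev                       
       ┃$ █                       
       ┗━━━━━━━━━━━━━━━━━━━━━━━━━━


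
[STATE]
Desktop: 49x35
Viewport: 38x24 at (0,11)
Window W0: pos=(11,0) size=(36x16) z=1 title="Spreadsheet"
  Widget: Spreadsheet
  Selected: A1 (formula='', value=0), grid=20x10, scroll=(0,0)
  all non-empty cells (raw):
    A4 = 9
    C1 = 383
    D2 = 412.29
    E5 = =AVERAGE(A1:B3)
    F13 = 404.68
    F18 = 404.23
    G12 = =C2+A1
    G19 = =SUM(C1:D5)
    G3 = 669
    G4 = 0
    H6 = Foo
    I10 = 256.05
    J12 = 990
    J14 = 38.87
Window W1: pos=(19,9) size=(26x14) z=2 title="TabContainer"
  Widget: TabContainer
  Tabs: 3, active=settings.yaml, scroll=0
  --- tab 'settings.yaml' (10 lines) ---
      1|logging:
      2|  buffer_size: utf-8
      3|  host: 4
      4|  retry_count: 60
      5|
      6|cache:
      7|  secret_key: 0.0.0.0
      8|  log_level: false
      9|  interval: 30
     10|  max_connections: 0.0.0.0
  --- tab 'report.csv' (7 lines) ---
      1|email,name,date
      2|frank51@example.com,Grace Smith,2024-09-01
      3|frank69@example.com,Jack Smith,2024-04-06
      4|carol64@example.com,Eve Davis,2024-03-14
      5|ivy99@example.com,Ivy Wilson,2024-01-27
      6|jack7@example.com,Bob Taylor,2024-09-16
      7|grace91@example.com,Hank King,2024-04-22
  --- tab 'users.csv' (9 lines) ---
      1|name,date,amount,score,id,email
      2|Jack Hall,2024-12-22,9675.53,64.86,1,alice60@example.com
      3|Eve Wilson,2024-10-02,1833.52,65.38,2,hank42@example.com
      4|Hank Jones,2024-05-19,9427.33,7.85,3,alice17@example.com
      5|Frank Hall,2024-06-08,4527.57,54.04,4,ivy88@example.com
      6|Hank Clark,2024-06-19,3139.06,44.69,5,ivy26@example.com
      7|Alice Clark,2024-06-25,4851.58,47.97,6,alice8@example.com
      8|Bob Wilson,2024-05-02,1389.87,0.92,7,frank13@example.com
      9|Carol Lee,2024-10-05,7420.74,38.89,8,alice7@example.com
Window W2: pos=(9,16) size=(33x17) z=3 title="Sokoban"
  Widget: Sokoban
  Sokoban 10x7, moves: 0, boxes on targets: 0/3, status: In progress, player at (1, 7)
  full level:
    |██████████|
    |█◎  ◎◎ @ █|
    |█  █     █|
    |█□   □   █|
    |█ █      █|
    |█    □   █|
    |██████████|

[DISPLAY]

           ┃  6    ┠──────────────────
           ┃  7    ┃[settings.yaml]│ r
           ┃  8    ┃──────────────────
           ┃  9    ┃logging:          
           ┗━━━━━━━┃  buffer_size: utf
         ┏━━━━━━━━━━━━━━━━━━━━━━━━━━━━
         ┃ Sokoban                    
         ┠────────────────────────────
         ┃██████████                  
         ┃█◎  ◎◎ @ █                  
         ┃█  █     █                  
         ┃█□   □   █                  
         ┃█ █      █                  
         ┃█    □   █                  
         ┃██████████                  
         ┃Moves: 0  0/3               
         ┃                            
         ┃                            
         ┃                            
         ┃                            
         ┃                            
         ┗━━━━━━━━━━━━━━━━━━━━━━━━━━━━
                                      
                                      


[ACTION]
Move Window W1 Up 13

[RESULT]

           ┃  6    ┃  secret_key: 0.0.
           ┃  7    ┃  log_level: false
           ┃  8    ┗━━━━━━━━━━━━━━━━━━
           ┃  9        0       0      
           ┗━━━━━━━━━━━━━━━━━━━━━━━━━━
         ┏━━━━━━━━━━━━━━━━━━━━━━━━━━━━
         ┃ Sokoban                    
         ┠────────────────────────────
         ┃██████████                  
         ┃█◎  ◎◎ @ █                  
         ┃█  █     █                  
         ┃█□   □   █                  
         ┃█ █      █                  
         ┃█    □   █                  
         ┃██████████                  
         ┃Moves: 0  0/3               
         ┃                            
         ┃                            
         ┃                            
         ┃                            
         ┃                            
         ┗━━━━━━━━━━━━━━━━━━━━━━━━━━━━
                                      
                                      


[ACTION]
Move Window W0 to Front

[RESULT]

           ┃  6        0       0      
           ┃  7        0       0      
           ┃  8        0       0      
           ┃  9        0       0      
           ┗━━━━━━━━━━━━━━━━━━━━━━━━━━
         ┏━━━━━━━━━━━━━━━━━━━━━━━━━━━━
         ┃ Sokoban                    
         ┠────────────────────────────
         ┃██████████                  
         ┃█◎  ◎◎ @ █                  
         ┃█  █     █                  
         ┃█□   □   █                  
         ┃█ █      █                  
         ┃█    □   █                  
         ┃██████████                  
         ┃Moves: 0  0/3               
         ┃                            
         ┃                            
         ┃                            
         ┃                            
         ┃                            
         ┗━━━━━━━━━━━━━━━━━━━━━━━━━━━━
                                      
                                      
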